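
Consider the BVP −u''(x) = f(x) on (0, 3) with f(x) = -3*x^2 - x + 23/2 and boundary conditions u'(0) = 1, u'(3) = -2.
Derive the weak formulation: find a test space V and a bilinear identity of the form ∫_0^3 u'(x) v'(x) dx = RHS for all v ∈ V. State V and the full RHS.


V = H^1(0, 3) (v unrestricted at boundary; u is determined up to an additive constant); weak form: ∫_0^3 u'v' dx = ∫_0^3 (-3*x^2 - x + 23/2) v dx − 2·v(3) − v(0) for all v ∈ V.

Multiply both sides by a test function v and integrate from 0 to 3:
  ∫_0^3 −u''(x) v(x) dx = ∫_0^3 f(x) v(x) dx.
Integrate the LHS by parts once:
  ∫_0^3 −u'' v dx = −[u'(x) v(x)]_0^3 + ∫_0^3 u'(x) v'(x) dx.
Thus ∫_0^3 u'(x) v'(x) dx = ∫_0^3 f(x) v(x) dx + [u'(x) v(x)]_0^3.
Choose V so that boundary terms are either known or forced to vanish.
u has inhomogeneous Neumann u'(0) = 1, u'(3) = -2. [u' v]_0^3 = (-2)·v(3) − (1)·v(0) = − 2·v(3) − v(0). Take V = H^1(0, 3); boundary term becomes part of RHS.
Weak formulation: find u (satisfying any essential BC) such that ∫_0^3 u'(x) v'(x) dx = ∫_0^3 f v dx − 2·v(3) − v(0) for all v ∈ V (Neumann data are natural BCs: they enter the RHS as boundary terms).
Substituting f(x) = -3*x^2 - x + 23/2, the right-hand side is ∫_0^3 (-3*x^2 - x + 23/2) v dx − 2·v(3) − v(0).
Compatibility check (pure Neumann): taking v ≡ 1 ∈ V gives 0 = ∫_0^3 f dx + (-2) − (1), i.e. ∫_0^3 f dx must equal u'(0) − u'(3) = 3. Indeed ∫_0^3 (-3*x^2 - x + 23/2) dx = 3, so the data are compatible. The solution is then unique only up to an additive constant (fix it e.g. by requiring ∫_0^3 u dx = 0).


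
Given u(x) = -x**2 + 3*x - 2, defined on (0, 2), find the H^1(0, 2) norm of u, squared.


||u||_{H^1}^2 = 86/15

The H^1 norm (squared) on an interval (0, L) is
  ||u||_{H^1}^2 = ∫_0^L u(x)^2 dx + ∫_0^L u'(x)^2 dx.
Compute u'(x) = 3 - 2*x.
Then u(x)^2 = x**4 - 6*x**3 + 13*x**2 - 12*x + 4 and u'(x)^2 = 4*x**2 - 12*x + 9.
Integrate each monomial from 0 to 2 using ∫_0^2 c·x^n dx = c·2^(n+1)/(n+1):
  ∫_0^2 u(x)^2 dx = ∫_0^2 (x^4 - 6*x^3 + 13*x^2 - 12*x + 4) dx. Term by term:
    ∫_0^2 x^4 dx = 32/5;  ∫_0^2 -6*x^3 dx = -24;  ∫_0^2 13*x^2 dx = 104/3;
    ∫_0^2 -12*x dx = -24;  ∫_0^2 4 dx = 8.
  Sum: 32/5 − 24 + 104/3 − 24 + 8 = 16/15.
  ∫_0^2 u'(x)^2 dx = ∫_0^2 (4*x^2 - 12*x + 9) dx. Term by term:
    ∫_0^2 4*x^2 dx = 32/3;  ∫_0^2 -12*x dx = -24;  ∫_0^2 9 dx = 18.
  Sum: 32/3 − 24 + 18 = 14/3.
Adding: ||u||_{H^1}^2 = 16/15 + 14/3 = 86/15.


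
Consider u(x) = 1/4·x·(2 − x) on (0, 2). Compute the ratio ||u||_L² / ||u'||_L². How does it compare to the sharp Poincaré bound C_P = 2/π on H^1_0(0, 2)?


||u||_L² / ||u'||_L² = sqrt(10)/5 < C_P = 2/π.

u(x) = 1/4·x·(2 − x), so u'(x) = 1/2 - x/2.
u(x) = 1/4·x·(2 − x) vanishes at x = 0 and x = 2, so u ∈ H^1_0(0, 2). Differentiate via the product rule and integrate the resulting polynomials term by term.
  ∫_0^2 u² dx = ∫_0^2 (x^4/16 - x^3/4 + x^2/4) dx. Term by term:
    ∫_0^2 x^4/16 dx = 2/5;  ∫_0^2 -x^3/4 dx = -1;  ∫_0^2 x^2/4 dx = 2/3.
  Sum: 2/5 − 1 + 2/3 = 1/15.
  ∫_0^2 (u')² dx = ∫_0^2 (x^2/4 - x/2 + 1/4) dx. Term by term:
    ∫_0^2 x^2/4 dx = 2/3;  ∫_0^2 -x/2 dx = -1;  ∫_0^2 1/4 dx = 1/2.
  Sum: 2/3 − 1 + 1/2 = 1/6.
∫_0^2 u² dx = 1/15, so ||u||_L² = sqrt(15)/15.
∫_0^2 (u')² dx = 1/6, so ||u'||_L² = sqrt(6)/6.
Ratio ||u||_L² / ||u'||_L² = sqrt(10)/5.
Sharp Poincaré constant on H^1_0(0, 2) is C_P = L/π = 2/π, achieved by sin(π/2·x).
A polynomial bump cannot attain the sharp Poincaré constant (only the first sine eigenfunction does), so the ratio is strictly less than C_P, consistent with ||u||_L² ≤ C_P ||u'||_L².


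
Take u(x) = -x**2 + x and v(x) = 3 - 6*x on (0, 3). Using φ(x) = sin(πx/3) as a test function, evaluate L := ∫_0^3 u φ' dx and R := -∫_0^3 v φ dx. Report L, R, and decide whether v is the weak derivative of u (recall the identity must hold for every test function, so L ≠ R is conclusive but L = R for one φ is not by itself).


LHS = 12/π, RHS = 36/π. No, v is not the weak derivative of u.

u(x) = -x**2 + x, classical derivative u'(x) = 1 - 2*x.
φ(x) = sin(πx/3), so φ'(x) = π*cos(π*x/3)/3.
Note φ(0) = φ(3) = 0, so the boundary term u·φ vanishes.
LHS = ∫_0^3 u(x) φ'(x) dx = ∫_0^3 (-π*x^2*cos(π*x/3)/3 + π*x*cos(π*x/3)/3) dx. Term by term:
  ∫_0^3 -π*x^2*cos(π*x/3)/3 dx = 18/π;  ∫_0^3 π*x*cos(π*x/3)/3 dx = -6/π.
Sum: 18/π − 6/π = 12/π.
So LHS = 12/π.
∫_0^3 v(x) φ(x) dx = ∫_0^3 (-6*x*sin(π*x/3) + 3*sin(π*x/3)) dx. Term by term:
  ∫_0^3 3*sin(π*x/3) dx = 18/π;  ∫_0^3 -6*x*sin(π*x/3) dx = -54/π.
Sum: 18/π − 54/π = -36/π.
So RHS = -∫_0^3 v(x) φ(x) dx = 36/π.
LHS − RHS = -24/π ≠ 0, so the identity fails.
(For a valid weak derivative the identity must hold for EVERY test function, in particular this one. The failure shows v is NOT the weak derivative of u.)
Correct weak derivative would be u'(x) = 1 - 2*x.


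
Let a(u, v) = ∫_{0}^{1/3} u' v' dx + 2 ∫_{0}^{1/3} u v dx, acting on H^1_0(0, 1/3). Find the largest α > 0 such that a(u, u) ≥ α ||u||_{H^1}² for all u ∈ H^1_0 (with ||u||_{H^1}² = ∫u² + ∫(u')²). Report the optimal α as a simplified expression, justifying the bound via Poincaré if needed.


α = 1

Coercivity of a(·,·) on H^1_0(0, 1/3) means a(u, u) ≥ α ||u||_{H^1}² for every u ∈ H^1_0.
The interval has length L = 1/3, and Poincaré/coercivity depend only on L. Here a(u, u) = ∫(u')² + (2)·∫u².
Here c = 2 ≥ 1, so a(u,u) = ∫(u')² + c∫u² ≥ ∫(u')² + ∫u² = ||u||_{H^1}², i.e. α = 1 works. No larger α is possible: a(u,u) ≥ α||u||_{H^1}² means (1−α)∫(u')² ≥ (α−c)∫u², and for the modes u_n = sin(nπ(x−x₀)/L) (x₀ the left endpoint) one has ∫u_n²/∫(u_n')² = (L/(nπ))² → 0, so a(u_n,u_n)/||u_n||_{H^1}² → 1. Hence the optimal constant is α = 1.
Therefore α = 1.


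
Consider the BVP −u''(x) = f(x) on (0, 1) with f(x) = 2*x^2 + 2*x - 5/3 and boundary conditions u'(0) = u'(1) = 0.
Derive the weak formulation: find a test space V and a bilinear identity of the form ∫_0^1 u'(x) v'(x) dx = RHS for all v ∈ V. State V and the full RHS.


V = H^1(0, 1) (no boundary constraint on v; u is determined up to an additive constant); weak form: ∫_0^1 u'v' dx = ∫_0^1 (2*x^2 + 2*x - 5/3) v dx for all v ∈ V.

Multiply both sides by a test function v and integrate from 0 to 1:
  ∫_0^1 −u''(x) v(x) dx = ∫_0^1 f(x) v(x) dx.
Integrate the LHS by parts once:
  ∫_0^1 −u'' v dx = −[u'(x) v(x)]_0^1 + ∫_0^1 u'(x) v'(x) dx.
Thus ∫_0^1 u'(x) v'(x) dx = ∫_0^1 f(x) v(x) dx + [u'(x) v(x)]_0^1.
Choose V so that boundary terms are either known or forced to vanish.
u has homogeneous Neumann: u'(0) = u'(1) = 0. So [u' v]_0^1 = 0·v(1) − 0·v(0) = 0 for any v; take V = H^1(0, 1).
Weak formulation: find u (satisfying any essential BC) such that ∫_0^1 u'(x) v'(x) dx = ∫_0^1 f v dx for all v ∈ V (homogeneous Neumann, so boundary terms vanish).
Substituting f(x) = 2*x^2 + 2*x - 5/3, the right-hand side is ∫_0^1 (2*x^2 + 2*x - 5/3) v dx.
Compatibility check (pure Neumann): taking v ≡ 1 ∈ V gives 0 = ∫_0^1 f dx + (0) − (0), i.e. ∫_0^1 f dx must equal u'(0) − u'(1) = 0. Indeed ∫_0^1 (2*x^2 + 2*x - 5/3) dx = 0, so the data are compatible. The solution is then unique only up to an additive constant (fix it e.g. by requiring ∫_0^1 u dx = 0).


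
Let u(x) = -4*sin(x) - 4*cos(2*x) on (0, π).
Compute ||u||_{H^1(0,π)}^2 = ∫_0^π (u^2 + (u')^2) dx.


||u||_{H^1(0,π)}^2 = -320/3 + 56*π

u'(x) = 8*sin(2*x) - 4*cos(x).
Expand u² and (u')² and integrate term by term on (0, π), using: for integers n ≥ 1, ∫_0^π sin²(nx) dx = ∫_0^π cos²(nx) dx = π/2; for n ≠ n', ∫_0^π sin(nx)sin(n'x) dx = ∫_0^π cos(nx)cos(n'x) dx = 0; and by product-to-sum, ∫_0^π sin(nx)cos(n'x) dx = ½∫_0^π [sin((n+n')x) + sin((n−n')x)] dx, which is 0 when n+n' is even and 2n/(n²−n'²) when n+n' is odd (it need not vanish on (0, π)).
  u² squared terms: (-4)²·∫cos(2x)² dx = 16·π/2 = 8*π;  (-4)²·∫sin(x)² dx = 16·π/2 = 8*π.
  u² cross terms: 2·(-4)·(-4)·∫cos(2x)·sin(x) dx = 32·(-2/3) = -64/3.
  So ∫_0^π u² dx = 8*π + 8*π − 64/3 = -64/3 + 16*π.
  (u')² squared terms: (-4)²·∫cos(x)² dx = 16·π/2 = 8*π;  (8)²·∫sin(2x)² dx = 64·π/2 = 32*π.
  (u')² cross terms: 2·(-4)·(8)·∫cos(x)·sin(2x) dx = -64·(4/3) = -256/3.
  So ∫_0^π (u')² dx = 8*π + 32*π − 256/3 = -256/3 + 40*π.
||u||_{H^1}^2 = (-64/3 + 16*π) + (-256/3 + 40*π) = -320/3 + 56*π.


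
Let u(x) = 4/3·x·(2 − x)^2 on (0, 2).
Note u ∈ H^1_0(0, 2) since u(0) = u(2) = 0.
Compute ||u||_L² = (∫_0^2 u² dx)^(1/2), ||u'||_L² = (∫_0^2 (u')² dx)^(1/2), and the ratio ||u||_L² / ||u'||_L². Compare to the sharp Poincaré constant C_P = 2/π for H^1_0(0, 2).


||u||_L² / ||u'||_L² = sqrt(14)/7 < C_P = 2/π.

u(x) = 4/3·x·(2 − x)^2, so u'(x) = 4*x^2 - 32*x/3 + 16/3.
u(x) = 4/3·x·(2 − x)^2 vanishes at x = 0 and x = 2, so u ∈ H^1_0(0, 2). Differentiate via the product rule and integrate the resulting polynomials term by term.
  ∫_0^2 u² dx = ∫_0^2 (16*x^6/9 - 128*x^5/9 + 128*x^4/3 - 512*x^3/9 + 256*x^2/9) dx. Term by term:
    ∫_0^2 16*x^6/9 dx = 2048/63;  ∫_0^2 -128*x^5/9 dx = -4096/27;  ∫_0^2 128*x^4/3 dx = 4096/15;
    ∫_0^2 -512*x^3/9 dx = -2048/9;  ∫_0^2 256*x^2/9 dx = 2048/27.
  Sum: 2048/63 − 4096/27 + 4096/15 − 2048/9 + 2048/27 = 2048/945.
  ∫_0^2 (u')² dx = ∫_0^2 (16*x^4 - 256*x^3/3 + 1408*x^2/9 - 1024*x/9 + 256/9) dx. Term by term:
    ∫_0^2 16*x^4 dx = 512/5;  ∫_0^2 -256*x^3/3 dx = -1024/3;  ∫_0^2 1408*x^2/9 dx = 11264/27;
    ∫_0^2 -1024*x/9 dx = -2048/9;  ∫_0^2 256/9 dx = 512/9.
  Sum: 512/5 − 1024/3 + 11264/27 − 2048/9 + 512/9 = 1024/135.
∫_0^2 u² dx = 2048/945, so ||u||_L² = 32*sqrt(210)/315.
∫_0^2 (u')² dx = 1024/135, so ||u'||_L² = 32*sqrt(15)/45.
Ratio ||u||_L² / ||u'||_L² = sqrt(14)/7.
Sharp Poincaré constant on H^1_0(0, 2) is C_P = L/π = 2/π, achieved by sin(π/2·x).
A polynomial bump cannot attain the sharp Poincaré constant (only the first sine eigenfunction does), so the ratio is strictly less than C_P, consistent with ||u||_L² ≤ C_P ||u'||_L².


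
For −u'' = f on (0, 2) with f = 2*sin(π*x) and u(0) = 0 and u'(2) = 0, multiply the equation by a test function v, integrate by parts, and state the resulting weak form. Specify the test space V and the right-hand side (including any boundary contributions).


V = {v ∈ H^1(0, 2) : v(0) = 0} (test functions vanish at x = 0 where u is specified); weak form: ∫_0^2 u'v' dx = ∫_0^2 (2*sin(π*x)) v dx for all v ∈ V.

Multiply both sides by a test function v and integrate from 0 to 2:
  ∫_0^2 −u''(x) v(x) dx = ∫_0^2 f(x) v(x) dx.
Integrate the LHS by parts once:
  ∫_0^2 −u'' v dx = −[u'(x) v(x)]_0^2 + ∫_0^2 u'(x) v'(x) dx.
Thus ∫_0^2 u'(x) v'(x) dx = ∫_0^2 f(x) v(x) dx + [u'(x) v(x)]_0^2.
Choose V so that boundary terms are either known or forced to vanish.
Mixed BC: u(0) = 0 (Dirichlet) and u'(2) = 0 (Neumann). Define V = {v ∈ H^1(0, 2) : v(0) = 0}. Then [u' v]_0^2 = u'(2)·v(2) − u'(0)·0 = 0.
Weak formulation: find u (satisfying any essential BC) such that ∫_0^2 u'(x) v'(x) dx = ∫_0^2 f v dx for all v ∈ V (Dirichlet at 0 absorbed into V; the Neumann datum at x = 2 is zero, so no boundary term remains).
Substituting f(x) = 2*sin(π*x), the right-hand side is ∫_0^2 (2*sin(π*x)) v dx.


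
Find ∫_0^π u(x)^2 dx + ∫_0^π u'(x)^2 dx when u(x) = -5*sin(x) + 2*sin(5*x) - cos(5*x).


||u||_{H^1(0,π)}^2 = 90*π

u'(x) = 5*sin(5*x) - 5*cos(x) + 10*cos(5*x).
Expand u² and (u')² and integrate term by term on (0, π), using: for integers n ≥ 1, ∫_0^π sin²(nx) dx = ∫_0^π cos²(nx) dx = π/2; for n ≠ n', ∫_0^π sin(nx)sin(n'x) dx = ∫_0^π cos(nx)cos(n'x) dx = 0; and by product-to-sum, ∫_0^π sin(nx)cos(n'x) dx = ½∫_0^π [sin((n+n')x) + sin((n−n')x)] dx, which is 0 when n+n' is even and 2n/(n²−n'²) when n+n' is odd (it need not vanish on (0, π)).
  u² squared terms: (-1)²·∫cos(5x)² dx = 1·π/2 = π/2;  (-5)²·∫sin(x)² dx = 25·π/2 = 25*π/2;  (2)²·∫sin(5x)² dx = 4·π/2 = 2*π.
  u² cross terms: 2·(-1)·(-5)·∫cos(5x)·sin(x) dx = 10·(0) = 0;  2·(-1)·(2)·∫cos(5x)·sin(5x) dx = -4·(0) = 0;  2·(-5)·(2)·∫sin(x)·sin(5x) dx = -20·(0) = 0.
  So ∫_0^π u² dx = π/2 + 25*π/2 + 2*π + 0 + 0 + 0 = 15*π.
  (u')² squared terms: (-5)²·∫cos(x)² dx = 25·π/2 = 25*π/2;  (5)²·∫sin(5x)² dx = 25·π/2 = 25*π/2;  (10)²·∫cos(5x)² dx = 100·π/2 = 50*π.
  (u')² cross terms: 2·(-5)·(5)·∫cos(x)·sin(5x) dx = -50·(0) = 0;  2·(-5)·(10)·∫cos(x)·cos(5x) dx = -100·(0) = 0;  2·(5)·(10)·∫sin(5x)·cos(5x) dx = 100·(0) = 0.
  So ∫_0^π (u')² dx = 25*π/2 + 25*π/2 + 50*π + 0 + 0 + 0 = 75*π.
||u||_{H^1}^2 = (15*π) + (75*π) = 90*π.


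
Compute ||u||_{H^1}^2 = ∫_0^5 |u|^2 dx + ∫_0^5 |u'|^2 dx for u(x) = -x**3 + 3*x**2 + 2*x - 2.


||u||_{H^1}^2 = 43415/21

The H^1 norm (squared) on an interval (0, L) is
  ||u||_{H^1}^2 = ∫_0^L u(x)^2 dx + ∫_0^L u'(x)^2 dx.
Compute u'(x) = -3*x**2 + 6*x + 2.
Then u(x)^2 = x**6 - 6*x**5 + 5*x**4 + 16*x**3 - 8*x**2 - 8*x + 4 and u'(x)^2 = 9*x**4 - 36*x**3 + 24*x**2 + 24*x + 4.
Integrate each monomial from 0 to 5 using ∫_0^5 c·x^n dx = c·5^(n+1)/(n+1):
  ∫_0^5 u(x)^2 dx = ∫_0^5 (x^6 - 6*x^5 + 5*x^4 + 16*x^3 - 8*x^2 - 8*x + 4) dx. Term by term:
    ∫_0^5 x^6 dx = 78125/7;  ∫_0^5 -6*x^5 dx = -15625;  ∫_0^5 5*x^4 dx = 3125;
    ∫_0^5 16*x^3 dx = 2500;  ∫_0^5 -8*x^2 dx = -1000/3;  ∫_0^5 -8*x dx = -100;
    ∫_0^5 4 dx = 20.
  Sum: 78125/7 − 15625 + 3125 + 2500 − 1000/3 − 100 + 20 = 15695/21.
  ∫_0^5 u'(x)^2 dx = ∫_0^5 (9*x^4 - 36*x^3 + 24*x^2 + 24*x + 4) dx. Term by term:
    ∫_0^5 9*x^4 dx = 5625;  ∫_0^5 -36*x^3 dx = -5625;  ∫_0^5 24*x^2 dx = 1000;
    ∫_0^5 24*x dx = 300;  ∫_0^5 4 dx = 20.
  Sum: 5625 − 5625 + 1000 + 300 + 20 = 1320.
Adding: ||u||_{H^1}^2 = 15695/21 + 1320 = 43415/21.


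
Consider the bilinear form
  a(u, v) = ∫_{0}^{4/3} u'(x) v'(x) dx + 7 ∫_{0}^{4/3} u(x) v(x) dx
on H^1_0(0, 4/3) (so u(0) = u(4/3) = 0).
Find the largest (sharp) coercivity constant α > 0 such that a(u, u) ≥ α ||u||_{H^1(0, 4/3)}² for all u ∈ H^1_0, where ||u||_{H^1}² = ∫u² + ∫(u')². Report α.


α = 1

Coercivity of a(·,·) on H^1_0(0, 4/3) means a(u, u) ≥ α ||u||_{H^1}² for every u ∈ H^1_0.
The interval has length L = 4/3, and Poincaré/coercivity depend only on L. Here a(u, u) = ∫(u')² + (7)·∫u².
Here c = 7 ≥ 1, so a(u,u) = ∫(u')² + c∫u² ≥ ∫(u')² + ∫u² = ||u||_{H^1}², i.e. α = 1 works. No larger α is possible: a(u,u) ≥ α||u||_{H^1}² means (1−α)∫(u')² ≥ (α−c)∫u², and for the modes u_n = sin(nπ(x−x₀)/L) (x₀ the left endpoint) one has ∫u_n²/∫(u_n')² = (L/(nπ))² → 0, so a(u_n,u_n)/||u_n||_{H^1}² → 1. Hence the optimal constant is α = 1.
Therefore α = 1.


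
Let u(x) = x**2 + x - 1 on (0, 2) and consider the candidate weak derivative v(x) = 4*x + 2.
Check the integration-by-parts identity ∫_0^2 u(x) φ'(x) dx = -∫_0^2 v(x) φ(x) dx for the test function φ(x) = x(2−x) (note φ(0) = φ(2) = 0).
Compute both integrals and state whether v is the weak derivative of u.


LHS = -4, RHS = -8. No, v is not the weak derivative of u.

u(x) = x**2 + x - 1, classical derivative u'(x) = 2*x + 1.
φ(x) = x(2−x), so φ'(x) = 2 - 2*x.
Note φ(0) = φ(2) = 0, so the boundary term u·φ vanishes.
LHS = ∫_0^2 u(x) φ'(x) dx = ∫_0^2 (-2*x^3 + 4*x - 2) dx. Term by term:
  ∫_0^2 -2*x^3 dx = -8;  ∫_0^2 4*x dx = 8;  ∫_0^2 -2 dx = -4.
Sum: -8 + 8 − 4 = -4.
So LHS = -4.
∫_0^2 v(x) φ(x) dx = ∫_0^2 (-4*x^3 + 6*x^2 + 4*x) dx. Term by term:
  ∫_0^2 -4*x^3 dx = -16;  ∫_0^2 6*x^2 dx = 16;  ∫_0^2 4*x dx = 8.
Sum: -16 + 16 + 8 = 8.
So RHS = -∫_0^2 v(x) φ(x) dx = -8.
LHS − RHS = 4 ≠ 0, so the identity fails.
(For a valid weak derivative the identity must hold for EVERY test function, in particular this one. The failure shows v is NOT the weak derivative of u.)
Correct weak derivative would be u'(x) = 2*x + 1.


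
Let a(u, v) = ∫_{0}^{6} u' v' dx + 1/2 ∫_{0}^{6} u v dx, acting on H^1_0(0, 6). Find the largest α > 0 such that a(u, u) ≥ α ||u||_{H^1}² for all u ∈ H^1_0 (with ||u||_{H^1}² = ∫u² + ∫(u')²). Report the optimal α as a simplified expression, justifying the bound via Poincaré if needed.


α = (π^2 + 18)/(π^2 + 36)

Coercivity of a(·,·) on H^1_0(0, 6) means a(u, u) ≥ α ||u||_{H^1}² for every u ∈ H^1_0.
The interval has length L = 6, and Poincaré/coercivity depend only on L. Here a(u, u) = ∫(u')² + (1/2)·∫u².
Here 0 < c = 1/2 < 1. The condition a(u,u) ≥ α||u||_{H^1}² reads (1−α)∫(u')² ≥ (α−c)∫u². Any admissible α is ≤ 1 (rapidly oscillating u have ∫u²/∫(u')² → 0), and α = 1 would force 0 ≥ (1−c)∫u², impossible since c < 1; so 1−α > 0. By the sharp Poincaré inequality on H^1_0 of an interval of length L, ∫(u')² ≥ (π/L)²∫u² with equality for the first sine mode sin(π(x−x₀)/L) (x₀ the left endpoint), so the inequality holds for all u iff (1−α)(π/L)² ≥ α − c, i.e. α ≤ ((π/L)² + c)/((π/L)² + 1) = (1 + c(L/π)²)/(1 + (L/π)²). With (π/L)² = π^2/36 and c = 1/2, the largest admissible constant is α = ((π/L)² + c)/((π/L)² + 1).
Simplifying, α = (π^2 + 18)/(π^2 + 36).


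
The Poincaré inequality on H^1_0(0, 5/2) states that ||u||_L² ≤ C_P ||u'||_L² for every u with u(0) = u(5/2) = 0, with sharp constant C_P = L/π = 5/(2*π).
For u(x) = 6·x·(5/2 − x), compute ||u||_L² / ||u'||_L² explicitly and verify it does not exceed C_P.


||u||_L² / ||u'||_L² = sqrt(10)/4 < C_P = 5/(2*π).

u(x) = 6·x·(5/2 − x), so u'(x) = 15 - 12*x.
u(x) = 6·x·(5/2 − x) vanishes at x = 0 and x = 5/2, so u ∈ H^1_0(0, 5/2). Differentiate via the product rule and integrate the resulting polynomials term by term.
  ∫_0^5/2 u² dx = ∫_0^5/2 (36*x^4 - 180*x^3 + 225*x^2) dx. Term by term:
    ∫_0^5/2 36*x^4 dx = 5625/8;  ∫_0^5/2 -180*x^3 dx = -28125/16;  ∫_0^5/2 225*x^2 dx = 9375/8.
  Sum: 5625/8 − 28125/16 + 9375/8 = 1875/16.
  ∫_0^5/2 (u')² dx = ∫_0^5/2 (144*x^2 - 360*x + 225) dx. Term by term:
    ∫_0^5/2 144*x^2 dx = 750;  ∫_0^5/2 -360*x dx = -1125;  ∫_0^5/2 225 dx = 1125/2.
  Sum: 750 − 1125 + 1125/2 = 375/2.
∫_0^5/2 u² dx = 1875/16, so ||u||_L² = 25*sqrt(3)/4.
∫_0^5/2 (u')² dx = 375/2, so ||u'||_L² = 5*sqrt(30)/2.
Ratio ||u||_L² / ||u'||_L² = sqrt(10)/4.
Sharp Poincaré constant on H^1_0(0, 5/2) is C_P = L/π = 5/(2*π), achieved by sin(2*π/5·x).
A polynomial bump cannot attain the sharp Poincaré constant (only the first sine eigenfunction does), so the ratio is strictly less than C_P, consistent with ||u||_L² ≤ C_P ||u'||_L².


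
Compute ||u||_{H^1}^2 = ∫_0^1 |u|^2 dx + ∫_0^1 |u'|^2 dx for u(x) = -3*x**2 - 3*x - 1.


||u||_{H^1}^2 = 543/10

The H^1 norm (squared) on an interval (0, L) is
  ||u||_{H^1}^2 = ∫_0^L u(x)^2 dx + ∫_0^L u'(x)^2 dx.
Compute u'(x) = -6*x - 3.
Then u(x)^2 = 9*x**4 + 18*x**3 + 15*x**2 + 6*x + 1 and u'(x)^2 = 36*x**2 + 36*x + 9.
Integrate each monomial from 0 to 1 using ∫_0^1 c·x^n dx = c·1^(n+1)/(n+1):
  ∫_0^1 u(x)^2 dx = ∫_0^1 (9*x^4 + 18*x^3 + 15*x^2 + 6*x + 1) dx. Term by term:
    ∫_0^1 9*x^4 dx = 9/5;  ∫_0^1 18*x^3 dx = 9/2;  ∫_0^1 15*x^2 dx = 5;
    ∫_0^1 6*x dx = 3;  ∫_0^1 1 dx = 1.
  Sum: 9/5 + 9/2 + 5 + 3 + 1 = 153/10.
  ∫_0^1 u'(x)^2 dx = ∫_0^1 (36*x^2 + 36*x + 9) dx. Term by term:
    ∫_0^1 36*x^2 dx = 12;  ∫_0^1 36*x dx = 18;  ∫_0^1 9 dx = 9.
  Sum: 12 + 18 + 9 = 39.
Adding: ||u||_{H^1}^2 = 153/10 + 39 = 543/10.


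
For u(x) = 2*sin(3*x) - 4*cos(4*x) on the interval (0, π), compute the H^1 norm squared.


||u||_{H^1(0,π)}^2 = 1632/7 + 156*π

u'(x) = 16*sin(4*x) + 6*cos(3*x).
Expand u² and (u')² and integrate term by term on (0, π), using: for integers n ≥ 1, ∫_0^π sin²(nx) dx = ∫_0^π cos²(nx) dx = π/2; for n ≠ n', ∫_0^π sin(nx)sin(n'x) dx = ∫_0^π cos(nx)cos(n'x) dx = 0; and by product-to-sum, ∫_0^π sin(nx)cos(n'x) dx = ½∫_0^π [sin((n+n')x) + sin((n−n')x)] dx, which is 0 when n+n' is even and 2n/(n²−n'²) when n+n' is odd (it need not vanish on (0, π)).
  u² squared terms: (-4)²·∫cos(4x)² dx = 16·π/2 = 8*π;  (2)²·∫sin(3x)² dx = 4·π/2 = 2*π.
  u² cross terms: 2·(-4)·(2)·∫cos(4x)·sin(3x) dx = -16·(-6/7) = 96/7.
  So ∫_0^π u² dx = 8*π + 2*π + 96/7 = 96/7 + 10*π.
  (u')² squared terms: (6)²·∫cos(3x)² dx = 36·π/2 = 18*π;  (16)²·∫sin(4x)² dx = 256·π/2 = 128*π.
  (u')² cross terms: 2·(6)·(16)·∫cos(3x)·sin(4x) dx = 192·(8/7) = 1536/7.
  So ∫_0^π (u')² dx = 18*π + 128*π + 1536/7 = 1536/7 + 146*π.
||u||_{H^1}^2 = (96/7 + 10*π) + (1536/7 + 146*π) = 1632/7 + 156*π.


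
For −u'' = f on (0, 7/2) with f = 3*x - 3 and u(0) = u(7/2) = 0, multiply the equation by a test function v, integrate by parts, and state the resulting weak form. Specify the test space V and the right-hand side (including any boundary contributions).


V = H^1_0(0, 7/2) (so v(0) = v(7/2) = 0); weak form: ∫_0^7/2 u'v' dx = ∫_0^7/2 (3*x - 3) v dx for all v ∈ V.

Multiply both sides by a test function v and integrate from 0 to 7/2:
  ∫_0^7/2 −u''(x) v(x) dx = ∫_0^7/2 f(x) v(x) dx.
Integrate the LHS by parts once:
  ∫_0^7/2 −u'' v dx = −[u'(x) v(x)]_0^7/2 + ∫_0^7/2 u'(x) v'(x) dx.
Thus ∫_0^7/2 u'(x) v'(x) dx = ∫_0^7/2 f(x) v(x) dx + [u'(x) v(x)]_0^7/2.
Choose V so that boundary terms are either known or forced to vanish.
u is Dirichlet: u(0) = u(7/2) = 0. Let V = H^1_0(0, 7/2); then v(0) = v(7/2) = 0, and [u' v]_0^7/2 = 0.
Weak formulation: find u (satisfying any essential BC) such that ∫_0^7/2 u'(x) v'(x) dx = ∫_0^7/2 f v dx for all v ∈ V.
Substituting f(x) = 3*x - 3, the right-hand side is ∫_0^7/2 (3*x - 3) v dx.


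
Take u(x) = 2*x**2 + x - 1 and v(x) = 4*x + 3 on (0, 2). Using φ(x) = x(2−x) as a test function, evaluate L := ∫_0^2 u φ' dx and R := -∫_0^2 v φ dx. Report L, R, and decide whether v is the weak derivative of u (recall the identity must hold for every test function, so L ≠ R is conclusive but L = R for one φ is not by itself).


LHS = -20/3, RHS = -28/3. No, v is not the weak derivative of u.

u(x) = 2*x**2 + x - 1, classical derivative u'(x) = 4*x + 1.
φ(x) = x(2−x), so φ'(x) = 2 - 2*x.
Note φ(0) = φ(2) = 0, so the boundary term u·φ vanishes.
LHS = ∫_0^2 u(x) φ'(x) dx = ∫_0^2 (-4*x^3 + 2*x^2 + 4*x - 2) dx. Term by term:
  ∫_0^2 -4*x^3 dx = -16;  ∫_0^2 2*x^2 dx = 16/3;  ∫_0^2 4*x dx = 8;
  ∫_0^2 -2 dx = -4.
Sum: -16 + 16/3 + 8 − 4 = -20/3.
So LHS = -20/3.
∫_0^2 v(x) φ(x) dx = ∫_0^2 (-4*x^3 + 5*x^2 + 6*x) dx. Term by term:
  ∫_0^2 -4*x^3 dx = -16;  ∫_0^2 5*x^2 dx = 40/3;  ∫_0^2 6*x dx = 12.
Sum: -16 + 40/3 + 12 = 28/3.
So RHS = -∫_0^2 v(x) φ(x) dx = -28/3.
LHS − RHS = 8/3 ≠ 0, so the identity fails.
(For a valid weak derivative the identity must hold for EVERY test function, in particular this one. The failure shows v is NOT the weak derivative of u.)
Correct weak derivative would be u'(x) = 4*x + 1.


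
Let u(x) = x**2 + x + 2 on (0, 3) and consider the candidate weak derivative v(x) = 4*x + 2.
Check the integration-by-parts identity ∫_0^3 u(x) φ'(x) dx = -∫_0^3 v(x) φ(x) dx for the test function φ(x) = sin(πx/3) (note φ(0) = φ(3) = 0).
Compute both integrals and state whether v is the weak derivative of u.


LHS = -24/π, RHS = -48/π. No, v is not the weak derivative of u.

u(x) = x**2 + x + 2, classical derivative u'(x) = 2*x + 1.
φ(x) = sin(πx/3), so φ'(x) = π*cos(π*x/3)/3.
Note φ(0) = φ(3) = 0, so the boundary term u·φ vanishes.
LHS = ∫_0^3 u(x) φ'(x) dx = ∫_0^3 (π*x^2*cos(π*x/3)/3 + π*x*cos(π*x/3)/3 + 2*π*cos(π*x/3)/3) dx. Term by term:
  ∫_0^3 2*π*cos(π*x/3)/3 dx = 0;  ∫_0^3 π*x*cos(π*x/3)/3 dx = -6/π;  ∫_0^3 π*x^2*cos(π*x/3)/3 dx = -18/π.
Sum: 0 − 6/π − 18/π = -24/π.
So LHS = -24/π.
∫_0^3 v(x) φ(x) dx = ∫_0^3 (4*x*sin(π*x/3) + 2*sin(π*x/3)) dx. Term by term:
  ∫_0^3 2*sin(π*x/3) dx = 12/π;  ∫_0^3 4*x*sin(π*x/3) dx = 36/π.
Sum: 12/π + 36/π = 48/π.
So RHS = -∫_0^3 v(x) φ(x) dx = -48/π.
LHS − RHS = 24/π ≠ 0, so the identity fails.
(For a valid weak derivative the identity must hold for EVERY test function, in particular this one. The failure shows v is NOT the weak derivative of u.)
Correct weak derivative would be u'(x) = 2*x + 1.


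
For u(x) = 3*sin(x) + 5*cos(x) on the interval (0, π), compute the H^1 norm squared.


||u||_{H^1(0,π)}^2 = 34*π

u'(x) = -5*sin(x) + 3*cos(x).
Expand u² and (u')² and integrate term by term on (0, π), using: for integers n ≥ 1, ∫_0^π sin²(nx) dx = ∫_0^π cos²(nx) dx = π/2; for n ≠ n', ∫_0^π sin(nx)sin(n'x) dx = ∫_0^π cos(nx)cos(n'x) dx = 0; and by product-to-sum, ∫_0^π sin(nx)cos(n'x) dx = ½∫_0^π [sin((n+n')x) + sin((n−n')x)] dx, which is 0 when n+n' is even and 2n/(n²−n'²) when n+n' is odd (it need not vanish on (0, π)).
  u² squared terms: (3)²·∫sin(x)² dx = 9·π/2 = 9*π/2;  (5)²·∫cos(x)² dx = 25·π/2 = 25*π/2.
  u² cross terms: 2·(3)·(5)·∫sin(x)·cos(x) dx = 30·(0) = 0.
  So ∫_0^π u² dx = 9*π/2 + 25*π/2 + 0 = 17*π.
  (u')² squared terms: (-5)²·∫sin(x)² dx = 25·π/2 = 25*π/2;  (3)²·∫cos(x)² dx = 9·π/2 = 9*π/2.
  (u')² cross terms: 2·(-5)·(3)·∫sin(x)·cos(x) dx = -30·(0) = 0.
  So ∫_0^π (u')² dx = 25*π/2 + 9*π/2 + 0 = 17*π.
||u||_{H^1}^2 = (17*π) + (17*π) = 34*π.


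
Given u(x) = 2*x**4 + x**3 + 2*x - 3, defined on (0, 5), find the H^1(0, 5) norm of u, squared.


||u||_{H^1}^2 = 122214770/63

The H^1 norm (squared) on an interval (0, L) is
  ||u||_{H^1}^2 = ∫_0^L u(x)^2 dx + ∫_0^L u'(x)^2 dx.
Compute u'(x) = 8*x**3 + 3*x**2 + 2.
Then u(x)^2 = 4*x**8 + 4*x**7 + x**6 + 8*x**5 - 8*x**4 - 6*x**3 + 4*x**2 - 12*x + 9 and u'(x)^2 = 64*x**6 + 48*x**5 + 9*x**4 + 32*x**3 + 12*x**2 + 4.
Integrate each monomial from 0 to 5 using ∫_0^5 c·x^n dx = c·5^(n+1)/(n+1):
  ∫_0^5 u(x)^2 dx = ∫_0^5 (4*x^8 + 4*x^7 + x^6 + 8*x^5 - 8*x^4 - 6*x^3 + 4*x^2 - 12*x + 9) dx. Term by term:
    ∫_0^5 4*x^8 dx = 7812500/9;  ∫_0^5 4*x^7 dx = 390625/2;  ∫_0^5 x^6 dx = 78125/7;
    ∫_0^5 8*x^5 dx = 62500/3;  ∫_0^5 -8*x^4 dx = -5000;  ∫_0^5 -6*x^3 dx = -1875/2;
    ∫_0^5 4*x^2 dx = 500/3;  ∫_0^5 -12*x dx = -150;  ∫_0^5 9 dx = 45.
  Sum: 7812500/9 + 390625/2 + 78125/7 + 62500/3 − 5000 − 1875/2 + 500/3 − 150 + 45 = 68637635/63.
  ∫_0^5 u'(x)^2 dx = ∫_0^5 (64*x^6 + 48*x^5 + 9*x^4 + 32*x^3 + 12*x^2 + 4) dx. Term by term:
    ∫_0^5 64*x^6 dx = 5000000/7;  ∫_0^5 48*x^5 dx = 125000;  ∫_0^5 9*x^4 dx = 5625;
    ∫_0^5 32*x^3 dx = 5000;  ∫_0^5 12*x^2 dx = 500;  ∫_0^5 4 dx = 20.
  Sum: 5000000/7 + 125000 + 5625 + 5000 + 500 + 20 = 5953015/7.
Adding: ||u||_{H^1}^2 = 68637635/63 + 5953015/7 = 122214770/63.


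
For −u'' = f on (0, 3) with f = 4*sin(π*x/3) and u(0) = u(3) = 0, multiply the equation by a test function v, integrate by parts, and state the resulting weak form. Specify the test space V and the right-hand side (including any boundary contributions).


V = H^1_0(0, 3) (so v(0) = v(3) = 0); weak form: ∫_0^3 u'v' dx = ∫_0^3 (4*sin(π*x/3)) v dx for all v ∈ V.

Multiply both sides by a test function v and integrate from 0 to 3:
  ∫_0^3 −u''(x) v(x) dx = ∫_0^3 f(x) v(x) dx.
Integrate the LHS by parts once:
  ∫_0^3 −u'' v dx = −[u'(x) v(x)]_0^3 + ∫_0^3 u'(x) v'(x) dx.
Thus ∫_0^3 u'(x) v'(x) dx = ∫_0^3 f(x) v(x) dx + [u'(x) v(x)]_0^3.
Choose V so that boundary terms are either known or forced to vanish.
u is Dirichlet: u(0) = u(3) = 0. Let V = H^1_0(0, 3); then v(0) = v(3) = 0, and [u' v]_0^3 = 0.
Weak formulation: find u (satisfying any essential BC) such that ∫_0^3 u'(x) v'(x) dx = ∫_0^3 f v dx for all v ∈ V.
Substituting f(x) = 4*sin(π*x/3), the right-hand side is ∫_0^3 (4*sin(π*x/3)) v dx.


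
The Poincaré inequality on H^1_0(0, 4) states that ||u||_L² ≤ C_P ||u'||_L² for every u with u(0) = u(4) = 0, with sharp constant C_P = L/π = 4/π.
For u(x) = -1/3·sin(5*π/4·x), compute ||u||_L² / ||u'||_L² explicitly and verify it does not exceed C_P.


||u||_L² / ||u'||_L² = 4/(5*π) < C_P = 4/π.

u(x) = -1/3·sin(5*π/4·x), so u'(x) = -5*π*cos(5*π*x/4)/12.
Writing u(x) = A·sin(kπx/L) with A = -1/3 and k = 5, use ∫_0^L sin²(kπx/L) dx = L/2 and ∫_0^L cos²(kπx/L) dx = L/2.
u² = 1/9·sin²(5*π/4·x) and (u')² = 25*π^2/144·cos²(5*π/4·x), and each of sin², cos² integrates to L/2 = 2 over (0, 4).
∫_0^4 u² dx = 2/9, so ||u||_L² = sqrt(2)/3.
∫_0^4 (u')² dx = 25*π^2/72, so ||u'||_L² = 5*sqrt(2)*π/12.
Ratio ||u||_L² / ||u'||_L² = 4/(5*π).
Sharp Poincaré constant on H^1_0(0, 4) is C_P = L/π = 4/π, achieved by sin(π/4·x).
This is the k = 5 harmonic; the ratio L/(kπ) is strictly less than C_P = L/π, consistent with the sharp inequality ||u||_L² ≤ C_P ||u'||_L².


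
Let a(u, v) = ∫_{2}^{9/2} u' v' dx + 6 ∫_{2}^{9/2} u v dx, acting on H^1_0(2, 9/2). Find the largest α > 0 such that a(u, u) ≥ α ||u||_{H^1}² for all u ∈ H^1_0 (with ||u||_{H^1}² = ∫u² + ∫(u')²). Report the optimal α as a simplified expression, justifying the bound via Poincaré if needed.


α = 1

Coercivity of a(·,·) on H^1_0(2, 9/2) means a(u, u) ≥ α ||u||_{H^1}² for every u ∈ H^1_0.
The interval has length L = 5/2, and Poincaré/coercivity depend only on L. Here a(u, u) = ∫(u')² + (6)·∫u².
Here c = 6 ≥ 1, so a(u,u) = ∫(u')² + c∫u² ≥ ∫(u')² + ∫u² = ||u||_{H^1}², i.e. α = 1 works. No larger α is possible: a(u,u) ≥ α||u||_{H^1}² means (1−α)∫(u')² ≥ (α−c)∫u², and for the modes u_n = sin(nπ(x−x₀)/L) (x₀ the left endpoint) one has ∫u_n²/∫(u_n')² = (L/(nπ))² → 0, so a(u_n,u_n)/||u_n||_{H^1}² → 1. Hence the optimal constant is α = 1.
Therefore α = 1.


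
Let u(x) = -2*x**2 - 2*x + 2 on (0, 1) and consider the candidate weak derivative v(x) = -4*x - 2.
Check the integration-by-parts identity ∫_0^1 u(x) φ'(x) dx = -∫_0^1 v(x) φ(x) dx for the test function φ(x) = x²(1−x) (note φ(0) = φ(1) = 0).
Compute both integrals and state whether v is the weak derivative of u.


LHS = 11/30, RHS = 11/30. Yes, v = u' weakly.

u(x) = -2*x**2 - 2*x + 2, classical derivative u'(x) = -4*x - 2.
φ(x) = x²(1−x), so φ'(x) = x*(2 - 3*x).
Note φ(0) = φ(1) = 0, so the boundary term u·φ vanishes.
LHS = ∫_0^1 u(x) φ'(x) dx = ∫_0^1 (6*x^4 + 2*x^3 - 10*x^2 + 4*x) dx. Term by term:
  ∫_0^1 6*x^4 dx = 6/5;  ∫_0^1 2*x^3 dx = 1/2;  ∫_0^1 -10*x^2 dx = -10/3;
  ∫_0^1 4*x dx = 2.
Sum: 6/5 + 1/2 − 10/3 + 2 = 11/30.
So LHS = 11/30.
∫_0^1 v(x) φ(x) dx = ∫_0^1 (4*x^4 - 2*x^3 - 2*x^2) dx. Term by term:
  ∫_0^1 4*x^4 dx = 4/5;  ∫_0^1 -2*x^3 dx = -1/2;  ∫_0^1 -2*x^2 dx = -2/3.
Sum: 4/5 − 1/2 − 2/3 = -11/30.
So RHS = -∫_0^1 v(x) φ(x) dx = 11/30.
LHS = RHS, so the identity holds for this test φ.
Moreover u is smooth here and v(x) = u'(x) = -4*x - 2 pointwise, so the identity holds for every test function. Hence v is the weak derivative of u.


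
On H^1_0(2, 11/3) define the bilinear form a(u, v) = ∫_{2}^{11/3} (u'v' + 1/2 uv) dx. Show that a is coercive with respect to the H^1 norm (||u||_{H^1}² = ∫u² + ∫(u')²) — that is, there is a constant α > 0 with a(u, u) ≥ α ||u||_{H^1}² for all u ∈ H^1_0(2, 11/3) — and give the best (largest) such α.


α = (25 + 18*π^2)/(2*(25 + 9*π^2))

Coercivity of a(·,·) on H^1_0(2, 11/3) means a(u, u) ≥ α ||u||_{H^1}² for every u ∈ H^1_0.
The interval has length L = 5/3, and Poincaré/coercivity depend only on L. Here a(u, u) = ∫(u')² + (1/2)·∫u².
Here 0 < c = 1/2 < 1. The condition a(u,u) ≥ α||u||_{H^1}² reads (1−α)∫(u')² ≥ (α−c)∫u². Any admissible α is ≤ 1 (rapidly oscillating u have ∫u²/∫(u')² → 0), and α = 1 would force 0 ≥ (1−c)∫u², impossible since c < 1; so 1−α > 0. By the sharp Poincaré inequality on H^1_0 of an interval of length L, ∫(u')² ≥ (π/L)²∫u² with equality for the first sine mode sin(π(x−x₀)/L) (x₀ the left endpoint), so the inequality holds for all u iff (1−α)(π/L)² ≥ α − c, i.e. α ≤ ((π/L)² + c)/((π/L)² + 1) = (1 + c(L/π)²)/(1 + (L/π)²). With (π/L)² = 9*π^2/25 and c = 1/2, the largest admissible constant is α = ((π/L)² + c)/((π/L)² + 1).
Simplifying, α = (25 + 18*π^2)/(2*(25 + 9*π^2)).


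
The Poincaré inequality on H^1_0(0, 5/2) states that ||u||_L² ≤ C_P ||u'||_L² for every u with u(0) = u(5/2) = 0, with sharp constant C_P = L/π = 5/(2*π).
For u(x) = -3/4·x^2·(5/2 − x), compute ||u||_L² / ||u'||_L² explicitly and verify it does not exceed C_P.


||u||_L² / ||u'||_L² = 5*sqrt(14)/28 < C_P = 5/(2*π).

u(x) = -3/4·x^2·(5/2 − x), so u'(x) = 3*x*(3*x - 5)/4.
u(x) = -3/4·x^2·(5/2 − x) vanishes at x = 0 and x = 5/2, so u ∈ H^1_0(0, 5/2). Differentiate via the product rule and integrate the resulting polynomials term by term.
  ∫_0^5/2 u² dx = ∫_0^5/2 (9*x^6/16 - 45*x^5/16 + 225*x^4/64) dx. Term by term:
    ∫_0^5/2 9*x^6/16 dx = 703125/14336;  ∫_0^5/2 -45*x^5/16 dx = -234375/2048;  ∫_0^5/2 225*x^4/64 dx = 140625/2048.
  Sum: 703125/14336 − 234375/2048 + 140625/2048 = 46875/14336.
  ∫_0^5/2 (u')² dx = ∫_0^5/2 (81*x^4/16 - 135*x^3/8 + 225*x^2/16) dx. Term by term:
    ∫_0^5/2 81*x^4/16 dx = 50625/512;  ∫_0^5/2 -135*x^3/8 dx = -84375/512;  ∫_0^5/2 225*x^2/16 dx = 9375/128.
  Sum: 50625/512 − 84375/512 + 9375/128 = 1875/256.
∫_0^5/2 u² dx = 46875/14336, so ||u||_L² = 125*sqrt(42)/448.
∫_0^5/2 (u')² dx = 1875/256, so ||u'||_L² = 25*sqrt(3)/16.
Ratio ||u||_L² / ||u'||_L² = 5*sqrt(14)/28.
Sharp Poincaré constant on H^1_0(0, 5/2) is C_P = L/π = 5/(2*π), achieved by sin(2*π/5·x).
A polynomial bump cannot attain the sharp Poincaré constant (only the first sine eigenfunction does), so the ratio is strictly less than C_P, consistent with ||u||_L² ≤ C_P ||u'||_L².


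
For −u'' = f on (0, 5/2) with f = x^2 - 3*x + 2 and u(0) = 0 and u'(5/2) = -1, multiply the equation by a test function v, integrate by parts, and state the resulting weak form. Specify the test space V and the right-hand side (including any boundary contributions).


V = {v ∈ H^1(0, 5/2) : v(0) = 0} (test functions vanish at x = 0 where u is specified); weak form: ∫_0^5/2 u'v' dx = ∫_0^5/2 (x^2 - 3*x + 2) v dx − v(5/2) for all v ∈ V.

Multiply both sides by a test function v and integrate from 0 to 5/2:
  ∫_0^5/2 −u''(x) v(x) dx = ∫_0^5/2 f(x) v(x) dx.
Integrate the LHS by parts once:
  ∫_0^5/2 −u'' v dx = −[u'(x) v(x)]_0^5/2 + ∫_0^5/2 u'(x) v'(x) dx.
Thus ∫_0^5/2 u'(x) v'(x) dx = ∫_0^5/2 f(x) v(x) dx + [u'(x) v(x)]_0^5/2.
Choose V so that boundary terms are either known or forced to vanish.
Mixed BC: u(0) = 0 (Dirichlet) and u'(5/2) = -1 (Neumann). Define V = {v ∈ H^1(0, 5/2) : v(0) = 0}. Then [u' v]_0^5/2 = u'(5/2)·v(5/2) − u'(0)·0 = − v(5/2).
Weak formulation: find u (satisfying any essential BC) such that ∫_0^5/2 u'(x) v'(x) dx = ∫_0^5/2 f v dx − v(5/2) for all v ∈ V (Dirichlet at 0 absorbed into V; Neumann datum at x = 5/2 contributes the boundary term).
Substituting f(x) = x^2 - 3*x + 2, the right-hand side is ∫_0^5/2 (x^2 - 3*x + 2) v dx − v(5/2).


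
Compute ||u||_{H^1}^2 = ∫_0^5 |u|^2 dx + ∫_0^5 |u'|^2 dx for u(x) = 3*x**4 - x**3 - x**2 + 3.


||u||_{H^1}^2 = 84492885/28

The H^1 norm (squared) on an interval (0, L) is
  ||u||_{H^1}^2 = ∫_0^L u(x)^2 dx + ∫_0^L u'(x)^2 dx.
Compute u'(x) = 12*x**3 - 3*x**2 - 2*x.
Then u(x)^2 = 9*x**8 - 6*x**7 - 5*x**6 + 2*x**5 + 19*x**4 - 6*x**3 - 6*x**2 + 9 and u'(x)^2 = 144*x**6 - 72*x**5 - 39*x**4 + 12*x**3 + 4*x**2.
Integrate each monomial from 0 to 5 using ∫_0^5 c·x^n dx = c·5^(n+1)/(n+1):
  ∫_0^5 u(x)^2 dx = ∫_0^5 (9*x^8 - 6*x^7 - 5*x^6 + 2*x^5 + 19*x^4 - 6*x^3 - 6*x^2 + 9) dx. Term by term:
    ∫_0^5 9*x^8 dx = 1953125;  ∫_0^5 -6*x^7 dx = -1171875/4;  ∫_0^5 -5*x^6 dx = -390625/7;
    ∫_0^5 2*x^5 dx = 15625/3;  ∫_0^5 19*x^4 dx = 11875;  ∫_0^5 -6*x^3 dx = -1875/2;
    ∫_0^5 -6*x^2 dx = -250;  ∫_0^5 9 dx = 45.
  Sum: 1953125 − 1171875/4 − 390625/7 + 15625/3 + 11875 − 1875/2 − 250 + 45 = 136104655/84.
  ∫_0^5 u'(x)^2 dx = ∫_0^5 (144*x^6 - 72*x^5 - 39*x^4 + 12*x^3 + 4*x^2) dx. Term by term:
    ∫_0^5 144*x^6 dx = 11250000/7;  ∫_0^5 -72*x^5 dx = -187500;  ∫_0^5 -39*x^4 dx = -24375;
    ∫_0^5 12*x^3 dx = 1875;  ∫_0^5 4*x^2 dx = 500/3.
  Sum: 11250000/7 − 187500 − 24375 + 1875 + 500/3 = 29343500/21.
Adding: ||u||_{H^1}^2 = 136104655/84 + 29343500/21 = 84492885/28.


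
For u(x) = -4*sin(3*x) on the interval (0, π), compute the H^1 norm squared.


||u||_{H^1(0,π)}^2 = 80*π

u'(x) = -12*cos(3*x).
Expand u² and (u')² and integrate term by term on (0, π), using: for integers n ≥ 1, ∫_0^π sin²(nx) dx = ∫_0^π cos²(nx) dx = π/2; for n ≠ n', ∫_0^π sin(nx)sin(n'x) dx = ∫_0^π cos(nx)cos(n'x) dx = 0; and by product-to-sum, ∫_0^π sin(nx)cos(n'x) dx = ½∫_0^π [sin((n+n')x) + sin((n−n')x)] dx, which is 0 when n+n' is even and 2n/(n²−n'²) when n+n' is odd (it need not vanish on (0, π)).
  u² squared terms: (-4)²·∫sin(3x)² dx = 16·π/2 = 8*π.
  So ∫_0^π u² dx = 8*π.
  (u')² squared terms: (-12)²·∫cos(3x)² dx = 144·π/2 = 72*π.
  So ∫_0^π (u')² dx = 72*π.
||u||_{H^1}^2 = (8*π) + (72*π) = 80*π.


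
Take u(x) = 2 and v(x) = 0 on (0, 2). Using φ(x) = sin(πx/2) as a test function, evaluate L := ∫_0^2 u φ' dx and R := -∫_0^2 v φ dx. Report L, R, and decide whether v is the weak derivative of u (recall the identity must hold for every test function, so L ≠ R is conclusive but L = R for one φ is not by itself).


LHS = 0, RHS = 0. Yes, v = u' weakly.

u(x) = 2, classical derivative u'(x) = 0.
φ(x) = sin(πx/2), so φ'(x) = π*cos(π*x/2)/2.
Note φ(0) = φ(2) = 0, so the boundary term u·φ vanishes.
LHS = ∫_0^2 u(x) φ'(x) dx = ∫_0^2 (π*cos(π*x/2)) dx. Term by term:
  ∫_0^2 π*cos(π*x/2) dx = 0.
So LHS = 0.
∫_0^2 v(x) φ(x) dx = ∫_0^2 (0) dx. Term by term:
  ∫_0^2 0 dx = 0.
So RHS = -∫_0^2 v(x) φ(x) dx = 0.
LHS = RHS, so the identity holds for this test φ.
Moreover u is smooth here and v(x) = u'(x) = 0 pointwise, so the identity holds for every test function. Hence v is the weak derivative of u.


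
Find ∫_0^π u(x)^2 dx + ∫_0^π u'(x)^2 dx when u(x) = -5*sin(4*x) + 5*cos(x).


||u||_{H^1(0,π)}^2 = -160/3 + 475*π/2

u'(x) = -5*sin(x) - 20*cos(4*x).
Expand u² and (u')² and integrate term by term on (0, π), using: for integers n ≥ 1, ∫_0^π sin²(nx) dx = ∫_0^π cos²(nx) dx = π/2; for n ≠ n', ∫_0^π sin(nx)sin(n'x) dx = ∫_0^π cos(nx)cos(n'x) dx = 0; and by product-to-sum, ∫_0^π sin(nx)cos(n'x) dx = ½∫_0^π [sin((n+n')x) + sin((n−n')x)] dx, which is 0 when n+n' is even and 2n/(n²−n'²) when n+n' is odd (it need not vanish on (0, π)).
  u² squared terms: (-5)²·∫sin(4x)² dx = 25·π/2 = 25*π/2;  (5)²·∫cos(x)² dx = 25·π/2 = 25*π/2.
  u² cross terms: 2·(-5)·(5)·∫sin(4x)·cos(x) dx = -50·(8/15) = -80/3.
  So ∫_0^π u² dx = 25*π/2 + 25*π/2 − 80/3 = -80/3 + 25*π.
  (u')² squared terms: (-20)²·∫cos(4x)² dx = 400·π/2 = 200*π;  (-5)²·∫sin(x)² dx = 25·π/2 = 25*π/2.
  (u')² cross terms: 2·(-20)·(-5)·∫cos(4x)·sin(x) dx = 200·(-2/15) = -80/3.
  So ∫_0^π (u')² dx = 200*π + 25*π/2 − 80/3 = -80/3 + 425*π/2.
||u||_{H^1}^2 = (-80/3 + 25*π) + (-80/3 + 425*π/2) = -160/3 + 475*π/2.


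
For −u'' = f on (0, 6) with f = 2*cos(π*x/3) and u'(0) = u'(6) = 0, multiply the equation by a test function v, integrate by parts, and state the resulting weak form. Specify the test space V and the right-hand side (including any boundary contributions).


V = H^1(0, 6) (no boundary constraint on v; u is determined up to an additive constant); weak form: ∫_0^6 u'v' dx = ∫_0^6 (2*cos(π*x/3)) v dx for all v ∈ V.

Multiply both sides by a test function v and integrate from 0 to 6:
  ∫_0^6 −u''(x) v(x) dx = ∫_0^6 f(x) v(x) dx.
Integrate the LHS by parts once:
  ∫_0^6 −u'' v dx = −[u'(x) v(x)]_0^6 + ∫_0^6 u'(x) v'(x) dx.
Thus ∫_0^6 u'(x) v'(x) dx = ∫_0^6 f(x) v(x) dx + [u'(x) v(x)]_0^6.
Choose V so that boundary terms are either known or forced to vanish.
u has homogeneous Neumann: u'(0) = u'(6) = 0. So [u' v]_0^6 = 0·v(6) − 0·v(0) = 0 for any v; take V = H^1(0, 6).
Weak formulation: find u (satisfying any essential BC) such that ∫_0^6 u'(x) v'(x) dx = ∫_0^6 f v dx for all v ∈ V (homogeneous Neumann, so boundary terms vanish).
Substituting f(x) = 2*cos(π*x/3), the right-hand side is ∫_0^6 (2*cos(π*x/3)) v dx.
Compatibility check (pure Neumann): taking v ≡ 1 ∈ V gives 0 = ∫_0^6 f dx + (0) − (0), i.e. ∫_0^6 f dx must equal u'(0) − u'(6) = 0. Indeed ∫_0^6 (2*cos(π*x/3)) dx = 0, so the data are compatible. The solution is then unique only up to an additive constant (fix it e.g. by requiring ∫_0^6 u dx = 0).
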